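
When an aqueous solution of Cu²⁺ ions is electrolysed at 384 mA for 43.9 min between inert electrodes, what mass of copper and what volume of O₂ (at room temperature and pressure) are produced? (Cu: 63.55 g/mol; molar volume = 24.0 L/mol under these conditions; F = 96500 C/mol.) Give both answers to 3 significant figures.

Q = 0.384 × 2634 = 1011 C; n(e⁻) = 1011 / 96500 = 0.01048 mol
Cathode: Cu²⁺ + 2e⁻ → Cu → n(Cu) = 0.01048/2 = 0.005240 mol → 0.333 g
Anode: 2H₂O → O₂ + 4H⁺ + 4e⁻ → n(O₂) = 0.01048/4 = 0.002620 mol → 0.0629 L

0.333 g Cu; 0.0629 L O₂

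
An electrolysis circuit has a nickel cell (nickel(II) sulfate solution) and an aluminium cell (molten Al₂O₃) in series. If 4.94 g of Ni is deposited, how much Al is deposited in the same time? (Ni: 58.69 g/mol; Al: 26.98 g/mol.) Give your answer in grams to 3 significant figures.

n(Ni) = 4.94 / 58.69 = 0.08417 mol
Ni²⁺ + 2e⁻ → Ni, so n(e⁻) = 2 × 0.08417 = 0.1683 mol
Since the cells are in series, n(e⁻) in the Al cell is also 0.1683 mol.
Al³⁺ + 3e⁻ → Al, so n(Al) = 0.1683 / 3 = 0.05610 mol
m(Al) = 0.05610 × 26.98 = 1.51 g

1.51 g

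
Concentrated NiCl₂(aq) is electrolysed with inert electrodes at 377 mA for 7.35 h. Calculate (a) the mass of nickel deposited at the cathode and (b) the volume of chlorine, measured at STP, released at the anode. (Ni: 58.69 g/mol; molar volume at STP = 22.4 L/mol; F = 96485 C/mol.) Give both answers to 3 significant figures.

3.03 g Ni; 1.16 L Cl₂

Q = 0.377 × 26460 = 9975 C; n(e⁻) = 9975 / 96485 = 0.1034 mol
Cathode: Ni²⁺ + 2e⁻ → Ni → n(Ni) = 0.1034/2 = 0.05170 mol → 3.03 g
Anode: 2Cl⁻ → Cl₂ + 2e⁻ → n(Cl₂) = 0.1034/2 = 0.05170 mol → 1.16 L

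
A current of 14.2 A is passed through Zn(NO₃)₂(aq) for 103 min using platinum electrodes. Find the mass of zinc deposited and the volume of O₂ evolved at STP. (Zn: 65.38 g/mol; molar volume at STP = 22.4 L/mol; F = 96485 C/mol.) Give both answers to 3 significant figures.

Q = 14.2 × 6180 = 87760 C; n(e⁻) = 87760 / 96485 = 0.9096 mol
Cathode: Zn²⁺ + 2e⁻ → Zn → n(Zn) = 0.9096/2 = 0.4548 mol → 29.7 g
Anode: 2H₂O → O₂ + 4H⁺ + 4e⁻ → n(O₂) = 0.9096/4 = 0.2274 mol → 5.09 L

29.7 g Zn; 5.09 L O₂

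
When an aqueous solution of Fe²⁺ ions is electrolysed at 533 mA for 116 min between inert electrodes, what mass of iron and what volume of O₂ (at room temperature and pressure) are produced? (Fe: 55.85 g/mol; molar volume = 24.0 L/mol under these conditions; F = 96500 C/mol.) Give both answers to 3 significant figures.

Q = 0.533 × 6960 = 3710 C; n(e⁻) = 3710 / 96500 = 0.03845 mol
Cathode: Fe²⁺ + 2e⁻ → Fe → n(Fe) = 0.03845/2 = 0.01923 mol → 1.07 g
Anode: 2H₂O → O₂ + 4H⁺ + 4e⁻ → n(O₂) = 0.03845/4 = 0.009613 mol → 0.231 L

1.07 g Fe; 0.231 L O₂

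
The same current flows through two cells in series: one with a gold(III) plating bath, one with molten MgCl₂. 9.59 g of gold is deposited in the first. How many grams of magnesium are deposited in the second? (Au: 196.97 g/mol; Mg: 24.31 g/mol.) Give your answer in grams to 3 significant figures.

1.78 g

n(Au) = 9.59 / 196.97 = 0.04869 mol
Au³⁺ + 3e⁻ → Au, so n(e⁻) = 3 × 0.04869 = 0.1461 mol
The cells are in series, so the same charge (and hence the same n(e⁻) = 0.1461 mol) passes through both.
Mg²⁺ + 2e⁻ → Mg, so n(Mg) = 0.1461 / 2 = 0.07305 mol
m(Mg) = 0.07305 × 24.31 = 1.78 g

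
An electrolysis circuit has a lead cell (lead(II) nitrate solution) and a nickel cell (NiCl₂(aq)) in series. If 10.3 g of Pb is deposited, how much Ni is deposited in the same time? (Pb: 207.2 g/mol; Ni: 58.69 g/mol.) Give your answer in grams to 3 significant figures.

n(Pb) = 10.3 / 207.2 = 0.04971 mol
Pb²⁺ + 2e⁻ → Pb, so n(e⁻) = 2 × 0.04971 = 0.09942 mol
Since the cells are in series, n(e⁻) in the Ni cell is also 0.09942 mol.
Ni²⁺ + 2e⁻ → Ni, so n(Ni) = 0.09942 / 2 = 0.04971 mol
m(Ni) = 0.04971 × 58.69 = 2.92 g

2.92 g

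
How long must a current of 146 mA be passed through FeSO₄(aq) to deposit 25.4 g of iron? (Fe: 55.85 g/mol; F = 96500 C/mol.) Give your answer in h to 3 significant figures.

n(Fe) = 25.4 / 55.85 = 0.4548 mol
Fe²⁺ + 2e⁻ → Fe, so n(e⁻) = 2 × 0.4548 = 0.9096 mol
Q = 0.9096 × 96500 = 87780 C
t = Q / I = 87780 / 0.146 = 6.012×10^5 s = 167 h

167 h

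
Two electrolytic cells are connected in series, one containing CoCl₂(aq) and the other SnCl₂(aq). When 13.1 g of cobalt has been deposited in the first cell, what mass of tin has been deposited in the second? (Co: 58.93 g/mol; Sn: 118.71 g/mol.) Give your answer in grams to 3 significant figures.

26.4 g

n(Co) = 13.1 / 58.93 = 0.2223 mol
Co²⁺ + 2e⁻ → Co, so n(e⁻) = 2 × 0.2223 = 0.4446 mol
In series, the same 0.4446 mol of electrons flows through the second cell.
Sn²⁺ + 2e⁻ → Sn, so n(Sn) = 0.4446 / 2 = 0.2223 mol
m(Sn) = 0.2223 × 118.71 = 26.4 g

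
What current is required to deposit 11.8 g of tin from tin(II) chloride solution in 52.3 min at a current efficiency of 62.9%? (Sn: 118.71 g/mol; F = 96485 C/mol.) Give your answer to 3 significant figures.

9.72 A

n(Sn) = 11.8 / 118.71 = 0.09940 mol
Sn²⁺ + 2e⁻ → Sn, so n(e⁻) = 2 × 0.09940 = 0.1988 mol
Q = 0.1988 × 96485 / 0.629 = 30490 C
I = Q / t = 30490 / 3138 s = 9.72 A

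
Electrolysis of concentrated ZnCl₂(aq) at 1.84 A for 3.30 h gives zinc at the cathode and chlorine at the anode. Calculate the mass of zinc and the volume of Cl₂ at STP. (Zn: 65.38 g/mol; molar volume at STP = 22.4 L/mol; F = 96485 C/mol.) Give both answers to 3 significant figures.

Q = 1.84 × 11880 = 21860 C; n(e⁻) = 21860 / 96485 = 0.2266 mol
Cathode: Zn²⁺ + 2e⁻ → Zn → n(Zn) = 0.2266/2 = 0.1133 mol → 7.41 g
Anode: 2Cl⁻ → Cl₂ + 2e⁻ → n(Cl₂) = 0.2266/2 = 0.1133 mol → 2.54 L

7.41 g Zn; 2.54 L Cl₂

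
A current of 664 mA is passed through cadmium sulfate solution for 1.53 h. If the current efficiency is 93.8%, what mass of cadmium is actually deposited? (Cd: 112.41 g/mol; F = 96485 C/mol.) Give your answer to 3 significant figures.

Q = 0.664 × 5508 = 3657 C
n(e⁻) = 3657 / 96485 = 0.03790 mol
Cd²⁺ + 2e⁻ → Cd, so theoretical m(Cd) = 0.01895 × 112.41 = 2.130 g
Actual mass = 93.8% × 2.130 = 2.00 g

2.00 g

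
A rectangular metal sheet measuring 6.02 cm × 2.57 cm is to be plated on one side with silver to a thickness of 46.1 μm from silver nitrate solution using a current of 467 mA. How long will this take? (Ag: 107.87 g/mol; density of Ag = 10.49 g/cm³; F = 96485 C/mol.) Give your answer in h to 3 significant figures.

Plated area = 6.02 × 2.57 = 15.47 cm²
Volume = 15.47 × 46.1×10⁻⁴ cm = 0.07132 cm³
m(Ag) = 0.07132 × 10.49 = 0.7481 g
n(Ag) = 0.7481 / 107.87 = 0.006935 mol; n(e⁻) = 0.006935 mol
Q = 0.006935 × 96485 = 669.1 C
t = 669.1 / 0.467 = 1433 s = 0.398 h

0.398 h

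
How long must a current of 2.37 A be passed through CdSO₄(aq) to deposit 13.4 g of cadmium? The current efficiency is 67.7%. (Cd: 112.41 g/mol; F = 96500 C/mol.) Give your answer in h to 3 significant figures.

n(Cd) = 13.4 / 112.41 = 0.1192 mol
Cd²⁺ + 2e⁻ → Cd, so n(e⁻) = 2 × 0.1192 = 0.2384 mol
Q = 0.2384 × 96500 / 0.677 = 33980 C
t = Q / I = 33980 / 2.37 = 14340 s = 3.98 h

3.98 h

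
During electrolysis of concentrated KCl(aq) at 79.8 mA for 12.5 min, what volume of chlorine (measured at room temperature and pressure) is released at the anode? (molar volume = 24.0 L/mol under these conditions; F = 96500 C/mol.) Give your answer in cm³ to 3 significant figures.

Q = 0.0798 A × 750 s = 59.85 C
Moles of electrons = 59.85 / 96500 = 6.202×10^-4 mol
2Cl⁻ → Cl₂ + 2e⁻, so n(Cl₂) = 6.202×10^-4 / 2 = 3.101×10^-4 mol
V = 3.101×10^-4 × 24.0 = 0.007442 L
= 7.44 cm³

7.44 cm³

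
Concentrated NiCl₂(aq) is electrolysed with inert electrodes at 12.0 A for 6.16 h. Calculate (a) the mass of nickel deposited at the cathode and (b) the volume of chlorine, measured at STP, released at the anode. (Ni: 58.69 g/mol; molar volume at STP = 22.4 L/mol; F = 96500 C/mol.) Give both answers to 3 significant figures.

Q = 12.0 × 22176 = 2.661×10^5 C; n(e⁻) = 2.661×10^5 / 96500 = 2.758 mol
Cathode: Ni²⁺ + 2e⁻ → Ni → n(Ni) = 2.758/2 = 1.379 mol → 80.9 g
Anode: 2Cl⁻ → Cl₂ + 2e⁻ → n(Cl₂) = 2.758/2 = 1.379 mol → 30.9 L

80.9 g Ni; 30.9 L Cl₂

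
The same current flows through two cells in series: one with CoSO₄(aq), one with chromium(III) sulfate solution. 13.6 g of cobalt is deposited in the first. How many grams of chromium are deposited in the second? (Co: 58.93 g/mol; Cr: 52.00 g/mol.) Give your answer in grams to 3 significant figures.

n(Co) = 13.6 / 58.93 = 0.2308 mol
Co²⁺ + 2e⁻ → Co, so n(e⁻) = 2 × 0.2308 = 0.4616 mol
The cells are in series, so the same charge (and hence the same n(e⁻) = 0.4616 mol) passes through both.
Cr³⁺ + 3e⁻ → Cr, so n(Cr) = 0.4616 / 3 = 0.1539 mol
m(Cr) = 0.1539 × 52.00 = 8.00 g

8.00 g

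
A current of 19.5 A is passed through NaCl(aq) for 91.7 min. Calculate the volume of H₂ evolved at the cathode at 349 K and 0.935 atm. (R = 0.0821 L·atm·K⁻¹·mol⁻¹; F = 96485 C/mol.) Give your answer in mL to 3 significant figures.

Q = 19.5 A × 5502 s = 1.073×10^5 C
n(e⁻) = Q/F = 1.073×10^5/96485 = 1.112 mol
2H⁺ + 2e⁻ → H₂, so n(H₂) = 1.112 / 2 = 0.5560 mol
V = nRT/P = 0.5560 × 0.0821 × 349 / 0.935 = 17.04 L
= 17000 mL

17000 mL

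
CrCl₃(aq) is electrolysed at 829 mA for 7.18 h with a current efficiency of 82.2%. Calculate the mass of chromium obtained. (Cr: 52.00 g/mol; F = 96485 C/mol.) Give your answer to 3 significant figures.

Q = 0.829 × 25848 = 21430 C
n(e⁻) = 21430 / 96485 = 0.2221 mol
Cr³⁺ + 3e⁻ → Cr, so theoretical m(Cr) = 0.07403 × 52.00 = 3.850 g
Actual mass = 82.2% × 3.850 = 3.16 g

3.16 g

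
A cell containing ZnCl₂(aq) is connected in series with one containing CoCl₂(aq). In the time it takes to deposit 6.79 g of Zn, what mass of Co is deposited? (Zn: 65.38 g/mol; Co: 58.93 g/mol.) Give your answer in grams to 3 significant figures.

6.12 g

n(Zn) = 6.79 / 65.38 = 0.1039 mol
Zn²⁺ + 2e⁻ → Zn, so n(e⁻) = 2 × 0.1039 = 0.2078 mol
Same current for the same time ⇒ same n(e⁻) = 0.2078 mol in both cells.
Co²⁺ + 2e⁻ → Co, so n(Co) = 0.2078 / 2 = 0.1039 mol
m(Co) = 0.1039 × 58.93 = 6.12 g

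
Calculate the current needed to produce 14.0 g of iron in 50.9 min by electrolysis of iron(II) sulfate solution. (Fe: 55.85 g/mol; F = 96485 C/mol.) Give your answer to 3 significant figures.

n(Fe) = 14.0 / 55.85 = 0.2507 mol
Fe²⁺ + 2e⁻ → Fe, so n(e⁻) = 2 × 0.2507 = 0.5014 mol
Q = 0.5014 × 96485 = 48380 C
I = Q / t = 48380 / 3054 s = 15.8 A

15.8 A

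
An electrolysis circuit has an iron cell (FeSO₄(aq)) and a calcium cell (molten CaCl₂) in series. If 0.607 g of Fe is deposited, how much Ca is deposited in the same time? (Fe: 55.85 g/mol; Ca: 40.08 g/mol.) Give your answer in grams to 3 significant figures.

0.436 g

n(Fe) = 0.607 / 55.85 = 0.01087 mol
Fe²⁺ + 2e⁻ → Fe, so n(e⁻) = 2 × 0.01087 = 0.02174 mol
The cells are in series, so the same charge (and hence the same n(e⁻) = 0.02174 mol) passes through both.
Ca²⁺ + 2e⁻ → Ca, so n(Ca) = 0.02174 / 2 = 0.01087 mol
m(Ca) = 0.01087 × 40.08 = 0.436 g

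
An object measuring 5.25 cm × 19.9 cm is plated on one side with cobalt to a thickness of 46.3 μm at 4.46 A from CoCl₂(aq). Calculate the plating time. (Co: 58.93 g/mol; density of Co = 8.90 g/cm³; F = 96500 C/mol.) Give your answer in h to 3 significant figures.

Plated area = 5.25 × 19.9 = 104.5 cm²
Volume = 104.5 × 46.3×10⁻⁴ cm = 0.4838 cm³
m(Co) = 0.4838 × 8.90 = 4.306 g
n(Co) = 4.306 / 58.93 = 0.07307 mol; n(e⁻) = 2 × 0.07307 = 0.1461 mol
Q = 0.1461 × 96500 = 14100 C
t = 14100 / 4.46 = 3161 s = 0.878 h

0.878 h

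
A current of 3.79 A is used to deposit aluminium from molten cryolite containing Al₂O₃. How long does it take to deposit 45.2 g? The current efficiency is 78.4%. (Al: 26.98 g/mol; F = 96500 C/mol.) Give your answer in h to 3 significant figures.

n(Al) = 45.2 / 26.98 = 1.675 mol
Al³⁺ + 3e⁻ → Al, so n(e⁻) = 3 × 1.675 = 5.025 mol
Q = 5.025 × 96500 / 0.784 = 6.185×10^5 C
t = Q / I = 6.185×10^5 / 3.79 = 1.632×10^5 s = 45.3 h

45.3 h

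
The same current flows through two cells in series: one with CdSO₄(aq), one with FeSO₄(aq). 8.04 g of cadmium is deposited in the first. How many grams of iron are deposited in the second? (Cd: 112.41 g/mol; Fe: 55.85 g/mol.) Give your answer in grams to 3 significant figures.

n(Cd) = 8.04 / 112.41 = 0.07152 mol
Cd²⁺ + 2e⁻ → Cd, so n(e⁻) = 2 × 0.07152 = 0.1430 mol
Same current for the same time ⇒ same n(e⁻) = 0.1430 mol in both cells.
Fe²⁺ + 2e⁻ → Fe, so n(Fe) = 0.1430 / 2 = 0.07150 mol
m(Fe) = 0.07150 × 55.85 = 3.99 g

3.99 g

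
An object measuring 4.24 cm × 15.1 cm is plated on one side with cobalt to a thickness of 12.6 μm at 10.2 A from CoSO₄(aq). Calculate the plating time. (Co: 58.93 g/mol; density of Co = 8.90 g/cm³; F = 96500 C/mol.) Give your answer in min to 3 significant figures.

Plated area = 4.24 × 15.1 = 64.02 cm²
Volume = 64.02 × 12.6×10⁻⁴ cm = 0.08067 cm³
m(Co) = 0.08067 × 8.90 = 0.7180 g
n(Co) = 0.7180 / 58.93 = 0.01218 mol; n(e⁻) = 2 × 0.01218 = 0.02436 mol
Q = 0.02436 × 96500 = 2351 C
t = 2351 / 10.2 = 230.5 s = 3.84 min

3.84 min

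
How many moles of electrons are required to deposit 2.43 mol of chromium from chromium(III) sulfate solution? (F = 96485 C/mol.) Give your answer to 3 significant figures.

7.29 mol

Cr³⁺ + 3e⁻ → Cr, so n(e⁻) = 3 × 2.43 = 7.290 mol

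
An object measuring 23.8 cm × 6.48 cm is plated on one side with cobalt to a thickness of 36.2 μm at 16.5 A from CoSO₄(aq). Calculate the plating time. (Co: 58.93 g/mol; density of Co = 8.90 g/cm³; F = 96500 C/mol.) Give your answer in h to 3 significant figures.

Plated area = 23.8 × 6.48 = 154.2 cm²
Volume = 154.2 × 36.2×10⁻⁴ cm = 0.5582 cm³
m(Co) = 0.5582 × 8.90 = 4.968 g
n(Co) = 4.968 / 58.93 = 0.08430 mol; n(e⁻) = 2 × 0.08430 = 0.1686 mol
Q = 0.1686 × 96500 = 16270 C
t = 16270 / 16.5 = 986.1 s = 0.274 h

0.274 h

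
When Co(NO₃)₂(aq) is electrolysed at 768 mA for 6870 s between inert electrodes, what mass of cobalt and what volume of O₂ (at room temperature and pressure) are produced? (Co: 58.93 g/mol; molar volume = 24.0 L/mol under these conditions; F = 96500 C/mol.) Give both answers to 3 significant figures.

1.61 g Co; 0.328 L O₂

Q = 0.768 × 6870 = 5276 C; n(e⁻) = 5276 / 96500 = 0.05467 mol
Cathode: Co²⁺ + 2e⁻ → Co → n(Co) = 0.05467/2 = 0.02734 mol → 1.61 g
Anode: 2H₂O → O₂ + 4H⁺ + 4e⁻ → n(O₂) = 0.05467/4 = 0.01367 mol → 0.328 L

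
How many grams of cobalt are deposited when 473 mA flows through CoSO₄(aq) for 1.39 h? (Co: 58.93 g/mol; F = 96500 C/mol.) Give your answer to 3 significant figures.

0.723 g

Q = 0.473 A × 5004 s = 2367 C
Moles of electrons = 2367 / 96500 = 0.02453 mol
Co²⁺ + 2e⁻ → Co, so n(Co) = 0.02453 / 2 = 0.01227 mol
m = 0.01227 × 58.93 = 0.723 g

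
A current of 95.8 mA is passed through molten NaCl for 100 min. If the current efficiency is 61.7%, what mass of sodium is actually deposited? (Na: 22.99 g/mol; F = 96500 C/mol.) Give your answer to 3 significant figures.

0.0845 g

Q = 0.0958 × 6000 = 574.8 C
n(e⁻) = 574.8 / 96500 = 0.005956 mol
Na⁺ + e⁻ → Na, so theoretical m(Na) = 0.005956 × 22.99 = 0.1369 g
Actual mass = 61.7% × 0.1369 = 0.0845 g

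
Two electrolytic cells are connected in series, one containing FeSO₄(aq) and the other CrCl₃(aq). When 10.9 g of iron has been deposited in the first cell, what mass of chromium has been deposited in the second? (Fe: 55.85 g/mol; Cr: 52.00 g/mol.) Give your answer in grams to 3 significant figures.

6.77 g

n(Fe) = 10.9 / 55.85 = 0.1952 mol
Fe²⁺ + 2e⁻ → Fe, so n(e⁻) = 2 × 0.1952 = 0.3904 mol
Since the cells are in series, n(e⁻) in the Cr cell is also 0.3904 mol.
Cr³⁺ + 3e⁻ → Cr, so n(Cr) = 0.3904 / 3 = 0.1301 mol
m(Cr) = 0.1301 × 52.00 = 6.77 g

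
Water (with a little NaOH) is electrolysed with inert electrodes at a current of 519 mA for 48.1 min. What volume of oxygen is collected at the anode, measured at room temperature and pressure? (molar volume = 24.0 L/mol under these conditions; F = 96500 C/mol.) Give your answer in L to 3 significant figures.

Q = It = 0.519 × 2886 = 1498 C
n(e⁻) = 1498 / 96500 = 0.01552 mol
2H₂O → O₂ + 4H⁺ + 4e⁻, so n(O₂) = 0.01552 / 4 = 0.003880 mol
V = 0.003880 × 24.0 = 0.09312 L

0.0931 L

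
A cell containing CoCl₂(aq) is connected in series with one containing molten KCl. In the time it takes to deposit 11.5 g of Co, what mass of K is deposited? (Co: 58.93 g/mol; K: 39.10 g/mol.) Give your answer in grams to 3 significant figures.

n(Co) = 11.5 / 58.93 = 0.1951 mol
Co²⁺ + 2e⁻ → Co, so n(e⁻) = 2 × 0.1951 = 0.3902 mol
In series, the same 0.3902 mol of electrons flows through the second cell.
K⁺ + e⁻ → K, so n(K) = 0.3902 mol
m(K) = 0.3902 × 39.10 = 15.3 g

15.3 g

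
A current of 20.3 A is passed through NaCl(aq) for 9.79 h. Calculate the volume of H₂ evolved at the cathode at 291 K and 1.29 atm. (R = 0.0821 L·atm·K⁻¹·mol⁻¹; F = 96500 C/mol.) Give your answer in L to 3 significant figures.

Q = It = 20.3 × 35244 = 7.155×10^5 C
n(e⁻) = Q/F = 7.155×10^5/96500 = 7.415 mol
2H⁺ + 2e⁻ → H₂, so n(H₂) = 7.415 / 2 = 3.708 mol
V = nRT/P = 3.708 × 0.0821 × 291 / 1.29 = 68.67 L

68.7 L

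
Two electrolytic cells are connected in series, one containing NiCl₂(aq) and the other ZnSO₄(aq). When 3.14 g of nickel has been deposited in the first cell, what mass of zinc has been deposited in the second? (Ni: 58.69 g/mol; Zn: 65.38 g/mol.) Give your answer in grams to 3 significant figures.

3.50 g

n(Ni) = 3.14 / 58.69 = 0.05350 mol
Ni²⁺ + 2e⁻ → Ni, so n(e⁻) = 2 × 0.05350 = 0.1070 mol
The cells are in series, so the same charge (and hence the same n(e⁻) = 0.1070 mol) passes through both.
Zn²⁺ + 2e⁻ → Zn, so n(Zn) = 0.1070 / 2 = 0.05350 mol
m(Zn) = 0.05350 × 65.38 = 3.50 g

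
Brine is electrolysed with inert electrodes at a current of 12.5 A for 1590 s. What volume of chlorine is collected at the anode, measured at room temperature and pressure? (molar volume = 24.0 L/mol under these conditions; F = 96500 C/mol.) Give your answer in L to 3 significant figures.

Charge passed = 12.5 × 1590 = 19880 C
n(e⁻) = 19880 / 96500 = 0.2060 mol
2Cl⁻ → Cl₂ + 2e⁻, so n(Cl₂) = 0.2060 / 2 = 0.1030 mol
V = 0.1030 × 24.0 = 2.472 L

2.47 L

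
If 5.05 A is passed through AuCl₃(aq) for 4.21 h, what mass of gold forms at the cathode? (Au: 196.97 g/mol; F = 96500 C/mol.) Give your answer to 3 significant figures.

Q = It = 5.05 × 15156 = 76540 C
n(e⁻) = Q/F = 76540/96500 = 0.7932 mol
Au³⁺ + 3e⁻ → Au, so n(Au) = 0.7932 / 3 = 0.2644 mol
m = 0.2644 × 196.97 = 52.1 g

52.1 g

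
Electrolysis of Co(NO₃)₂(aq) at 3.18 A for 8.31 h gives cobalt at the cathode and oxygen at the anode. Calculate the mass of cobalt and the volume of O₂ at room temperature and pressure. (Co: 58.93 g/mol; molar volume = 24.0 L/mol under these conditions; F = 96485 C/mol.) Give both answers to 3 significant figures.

29.1 g Co; 5.92 L O₂

Q = 3.18 × 29916 = 95130 C; n(e⁻) = 95130 / 96485 = 0.9860 mol
Cathode: Co²⁺ + 2e⁻ → Co → n(Co) = 0.9860/2 = 0.4930 mol → 29.1 g
Anode: 2H₂O → O₂ + 4H⁺ + 4e⁻ → n(O₂) = 0.9860/4 = 0.2465 mol → 5.92 L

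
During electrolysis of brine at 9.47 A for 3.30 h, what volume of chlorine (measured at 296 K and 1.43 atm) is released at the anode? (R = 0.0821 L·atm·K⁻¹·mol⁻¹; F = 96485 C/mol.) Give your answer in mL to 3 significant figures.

Charge passed = 9.47 × 11880 = 1.125×10^5 C
Moles of electrons = 1.125×10^5 / 96485 = 1.166 mol
2Cl⁻ → Cl₂ + 2e⁻, so n(Cl₂) = 1.166 / 2 = 0.5830 mol
V = nRT/P = 0.5830 × 0.0821 × 296 / 1.43 = 9.908 L
= 9910 mL

9910 mL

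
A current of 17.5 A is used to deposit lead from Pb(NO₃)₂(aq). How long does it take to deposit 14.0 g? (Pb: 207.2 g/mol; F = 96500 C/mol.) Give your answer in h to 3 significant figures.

n(Pb) = 14.0 / 207.2 = 0.06757 mol
Pb²⁺ + 2e⁻ → Pb, so n(e⁻) = 2 × 0.06757 = 0.1351 mol
Q = 0.1351 × 96500 = 13040 C
t = Q / I = 13040 / 17.5 = 745.1 s = 0.207 h

0.207 h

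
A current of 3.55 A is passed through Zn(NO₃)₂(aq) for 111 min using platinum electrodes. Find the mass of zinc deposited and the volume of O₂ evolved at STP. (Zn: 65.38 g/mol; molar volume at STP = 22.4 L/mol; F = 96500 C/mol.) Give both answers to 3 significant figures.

8.01 g Zn; 1.37 L O₂

Q = 3.55 × 6660 = 23640 C; n(e⁻) = 23640 / 96500 = 0.2450 mol
Cathode: Zn²⁺ + 2e⁻ → Zn → n(Zn) = 0.2450/2 = 0.1225 mol → 8.01 g
Anode: 2H₂O → O₂ + 4H⁺ + 4e⁻ → n(O₂) = 0.2450/4 = 0.06125 mol → 1.37 L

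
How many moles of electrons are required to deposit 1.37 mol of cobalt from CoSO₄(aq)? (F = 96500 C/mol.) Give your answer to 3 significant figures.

Co²⁺ + 2e⁻ → Co, so n(e⁻) = 2 × 1.37 = 2.740 mol

2.74 mol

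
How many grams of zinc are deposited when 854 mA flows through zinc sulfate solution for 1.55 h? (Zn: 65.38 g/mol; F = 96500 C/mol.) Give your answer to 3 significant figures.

1.61 g

Q = It = 0.854 × 5580 = 4765 C
n(e⁻) = Q/F = 4765/96500 = 0.04938 mol
Zn²⁺ + 2e⁻ → Zn, so n(Zn) = 0.04938 / 2 = 0.02469 mol
m = 0.02469 × 65.38 = 1.61 g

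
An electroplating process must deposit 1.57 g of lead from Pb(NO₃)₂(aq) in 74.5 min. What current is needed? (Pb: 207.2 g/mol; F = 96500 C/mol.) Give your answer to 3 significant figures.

n(Pb) = 1.57 / 207.2 = 0.007577 mol
Pb²⁺ + 2e⁻ → Pb, so n(e⁻) = 2 × 0.007577 = 0.01515 mol
Q = 0.01515 × 96500 = 1462 C
I = Q / t = 1462 / 4470 s = 0.327 A

0.327 A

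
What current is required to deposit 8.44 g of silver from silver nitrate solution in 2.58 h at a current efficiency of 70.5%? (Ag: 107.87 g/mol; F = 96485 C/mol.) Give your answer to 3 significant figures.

n(Ag) = 8.44 / 107.87 = 0.07824 mol
Ag⁺ + e⁻ → Ag, so n(e⁻) = 0.07824 mol
Q = 0.07824 × 96485 / 0.705 = 10710 C
I = Q / t = 10710 / 9288 s = 1.15 A

1.15 A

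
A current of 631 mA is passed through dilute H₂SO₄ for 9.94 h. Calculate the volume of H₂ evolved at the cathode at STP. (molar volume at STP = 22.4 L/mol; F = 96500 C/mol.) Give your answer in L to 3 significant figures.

2.62 L

Q = It = 0.631 × 35784 = 22580 C
n(e⁻) = 22580 / 96500 = 0.2340 mol
2H⁺ + 2e⁻ → H₂, so n(H₂) = 0.2340 / 2 = 0.1170 mol
V = 0.1170 × 22.4 = 2.621 L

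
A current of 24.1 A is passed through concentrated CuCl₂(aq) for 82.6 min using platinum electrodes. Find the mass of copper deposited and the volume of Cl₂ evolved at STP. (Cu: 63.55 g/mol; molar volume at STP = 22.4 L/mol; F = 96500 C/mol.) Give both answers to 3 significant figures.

Q = 24.1 × 4956 = 1.194×10^5 C; n(e⁻) = 1.194×10^5 / 96500 = 1.237 mol
Cathode: Cu²⁺ + 2e⁻ → Cu → n(Cu) = 1.237/2 = 0.6185 mol → 39.3 g
Anode: 2Cl⁻ → Cl₂ + 2e⁻ → n(Cl₂) = 1.237/2 = 0.6185 mol → 13.9 L

39.3 g Cu; 13.9 L Cl₂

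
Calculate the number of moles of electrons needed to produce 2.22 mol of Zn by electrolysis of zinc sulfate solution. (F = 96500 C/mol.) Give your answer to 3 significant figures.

Zn²⁺ + 2e⁻ → Zn, so n(e⁻) = 2 × 2.22 = 4.440 mol

4.44 mol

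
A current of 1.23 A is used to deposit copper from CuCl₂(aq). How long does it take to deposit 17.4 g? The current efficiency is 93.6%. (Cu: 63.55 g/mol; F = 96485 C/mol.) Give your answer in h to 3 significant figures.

n(Cu) = 17.4 / 63.55 = 0.2738 mol
Cu²⁺ + 2e⁻ → Cu, so n(e⁻) = 2 × 0.2738 = 0.5476 mol
Q = 0.5476 × 96485 / 0.936 = 56450 C
t = Q / I = 56450 / 1.23 = 45890 s = 12.7 h

12.7 h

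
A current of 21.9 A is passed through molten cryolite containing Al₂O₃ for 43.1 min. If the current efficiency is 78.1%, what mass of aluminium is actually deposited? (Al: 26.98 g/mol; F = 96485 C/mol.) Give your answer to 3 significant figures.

Q = 21.9 × 2586 = 56630 C
n(e⁻) = 56630 / 96485 = 0.5869 mol
Al³⁺ + 3e⁻ → Al, so theoretical m(Al) = 0.1956 × 26.98 = 5.277 g
Actual mass = 78.1% × 5.277 = 4.12 g

4.12 g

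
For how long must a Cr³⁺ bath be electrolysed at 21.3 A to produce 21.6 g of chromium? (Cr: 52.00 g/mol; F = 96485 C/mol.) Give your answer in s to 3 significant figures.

5640 s

n(Cr) = 21.6 / 52.00 = 0.4154 mol
Cr³⁺ + 3e⁻ → Cr, so n(e⁻) = 3 × 0.4154 = 1.246 mol
Q = 1.246 × 96485 = 1.202×10^5 C
t = Q / I = 1.202×10^5 / 21.3 = 5643 s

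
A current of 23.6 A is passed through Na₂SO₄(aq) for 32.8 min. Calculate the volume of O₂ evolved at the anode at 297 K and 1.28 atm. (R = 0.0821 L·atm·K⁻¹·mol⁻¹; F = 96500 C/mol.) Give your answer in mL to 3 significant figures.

Q = 23.6 A × 1968 s = 46440 C
n(e⁻) = Q/F = 46440/96500 = 0.4812 mol
2H₂O → O₂ + 4H⁺ + 4e⁻, so n(O₂) = 0.4812 / 4 = 0.1203 mol
V = nRT/P = 0.1203 × 0.0821 × 297 / 1.28 = 2.292 L
= 2290 mL

2290 mL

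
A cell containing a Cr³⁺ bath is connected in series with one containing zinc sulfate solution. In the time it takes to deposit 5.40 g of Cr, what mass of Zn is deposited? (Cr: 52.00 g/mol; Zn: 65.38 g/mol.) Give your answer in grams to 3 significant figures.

n(Cr) = 5.40 / 52.00 = 0.1038 mol
Cr³⁺ + 3e⁻ → Cr, so n(e⁻) = 3 × 0.1038 = 0.3114 mol
Since the cells are in series, n(e⁻) in the Zn cell is also 0.3114 mol.
Zn²⁺ + 2e⁻ → Zn, so n(Zn) = 0.3114 / 2 = 0.1557 mol
m(Zn) = 0.1557 × 65.38 = 10.2 g

10.2 g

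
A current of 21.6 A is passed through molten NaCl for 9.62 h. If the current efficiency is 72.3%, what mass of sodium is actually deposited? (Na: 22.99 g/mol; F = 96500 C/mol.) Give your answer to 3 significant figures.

Q = 21.6 × 34632 = 7.481×10^5 C
n(e⁻) = 7.481×10^5 / 96500 = 7.752 mol
Na⁺ + e⁻ → Na, so theoretical m(Na) = 7.752 × 22.99 = 178.2 g
Actual mass = 72.3% × 178.2 = 129 g

129 g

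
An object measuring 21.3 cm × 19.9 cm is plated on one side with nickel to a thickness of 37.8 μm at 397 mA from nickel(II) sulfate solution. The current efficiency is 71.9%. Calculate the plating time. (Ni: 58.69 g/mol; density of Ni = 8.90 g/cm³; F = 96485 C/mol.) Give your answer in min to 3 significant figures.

Plated area = 21.3 × 19.9 = 423.9 cm²
Volume = 423.9 × 37.8×10⁻⁴ cm = 1.602 cm³
m(Ni) = 1.602 × 8.90 = 14.26 g
n(Ni) = 14.26 / 58.69 = 0.2430 mol; n(e⁻) = 2 × 0.2430 = 0.4860 mol
Q = 0.4860 × 96485 / 0.719 = 65220 C
t = 65220 / 0.397 = 1.643×10^5 s = 2740 min

2740 min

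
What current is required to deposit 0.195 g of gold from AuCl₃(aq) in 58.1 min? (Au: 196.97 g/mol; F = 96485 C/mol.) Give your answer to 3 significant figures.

0.0822 A

n(Au) = 0.195 / 196.97 = 9.900×10^-4 mol
Au³⁺ + 3e⁻ → Au, so n(e⁻) = 3 × 9.900×10^-4 = 0.002970 mol
Q = 0.002970 × 96485 = 286.6 C
I = Q / t = 286.6 / 3486 s = 0.0822 A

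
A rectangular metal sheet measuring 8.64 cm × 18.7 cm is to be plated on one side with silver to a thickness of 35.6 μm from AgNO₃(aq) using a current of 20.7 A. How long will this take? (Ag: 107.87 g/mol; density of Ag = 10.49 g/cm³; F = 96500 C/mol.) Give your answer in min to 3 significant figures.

4.35 min

Plated area = 8.64 × 18.7 = 161.6 cm²
Volume = 161.6 × 35.6×10⁻⁴ cm = 0.5753 cm³
m(Ag) = 0.5753 × 10.49 = 6.035 g
n(Ag) = 6.035 / 107.87 = 0.05595 mol; n(e⁻) = 0.05595 mol
Q = 0.05595 × 96500 = 5399 C
t = 5399 / 20.7 = 260.8 s = 4.35 min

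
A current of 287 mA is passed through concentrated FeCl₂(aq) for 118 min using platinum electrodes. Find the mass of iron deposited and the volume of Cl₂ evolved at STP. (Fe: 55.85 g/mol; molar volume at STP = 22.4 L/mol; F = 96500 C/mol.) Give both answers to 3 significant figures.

0.588 g Fe; 0.236 L Cl₂

Q = 0.287 × 7080 = 2032 C; n(e⁻) = 2032 / 96500 = 0.02106 mol
Cathode: Fe²⁺ + 2e⁻ → Fe → n(Fe) = 0.02106/2 = 0.01053 mol → 0.588 g
Anode: 2Cl⁻ → Cl₂ + 2e⁻ → n(Cl₂) = 0.02106/2 = 0.01053 mol → 0.236 L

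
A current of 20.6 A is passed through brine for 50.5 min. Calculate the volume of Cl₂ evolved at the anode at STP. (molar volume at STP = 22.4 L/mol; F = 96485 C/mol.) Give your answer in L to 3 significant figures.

Q = It = 20.6 × 3030 = 62420 C
n(e⁻) = Q/F = 62420/96485 = 0.6469 mol
2Cl⁻ → Cl₂ + 2e⁻, so n(Cl₂) = 0.6469 / 2 = 0.3235 mol
V = 0.3235 × 22.4 = 7.246 L

7.25 L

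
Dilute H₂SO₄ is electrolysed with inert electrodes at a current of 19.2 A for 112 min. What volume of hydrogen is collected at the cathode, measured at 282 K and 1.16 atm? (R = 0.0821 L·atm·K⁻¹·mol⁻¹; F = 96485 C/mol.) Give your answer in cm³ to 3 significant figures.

13300 cm³

Q = It = 19.2 × 6720 = 1.290×10^5 C
n(e⁻) = 1.290×10^5 / 96485 = 1.337 mol
2H⁺ + 2e⁻ → H₂, so n(H₂) = 1.337 / 2 = 0.6685 mol
V = nRT/P = 0.6685 × 0.0821 × 282 / 1.16 = 13.34 L
= 13300 cm³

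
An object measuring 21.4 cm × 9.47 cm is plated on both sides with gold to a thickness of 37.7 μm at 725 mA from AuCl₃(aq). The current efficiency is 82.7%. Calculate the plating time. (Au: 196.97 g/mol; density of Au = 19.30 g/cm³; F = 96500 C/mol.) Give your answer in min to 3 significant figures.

1200 min

Plated area = 2 × 21.4 × 9.47 = 405.3 cm²
Volume = 405.3 × 37.7×10⁻⁴ cm = 1.528 cm³
m(Au) = 1.528 × 19.30 = 29.49 g
n(Au) = 29.49 / 196.97 = 0.1497 mol; n(e⁻) = 3 × 0.1497 = 0.4491 mol
Q = 0.4491 × 96500 / 0.827 = 52400 C
t = 52400 / 0.725 = 72280 s = 1200 min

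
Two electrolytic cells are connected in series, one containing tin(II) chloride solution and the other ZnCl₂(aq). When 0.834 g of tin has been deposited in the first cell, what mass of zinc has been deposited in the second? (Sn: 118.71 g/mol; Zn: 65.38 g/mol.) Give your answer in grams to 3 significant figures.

0.459 g

n(Sn) = 0.834 / 118.71 = 0.007026 mol
Sn²⁺ + 2e⁻ → Sn, so n(e⁻) = 2 × 0.007026 = 0.01405 mol
The cells are in series, so the same charge (and hence the same n(e⁻) = 0.01405 mol) passes through both.
Zn²⁺ + 2e⁻ → Zn, so n(Zn) = 0.01405 / 2 = 0.007025 mol
m(Zn) = 0.007025 × 65.38 = 0.459 g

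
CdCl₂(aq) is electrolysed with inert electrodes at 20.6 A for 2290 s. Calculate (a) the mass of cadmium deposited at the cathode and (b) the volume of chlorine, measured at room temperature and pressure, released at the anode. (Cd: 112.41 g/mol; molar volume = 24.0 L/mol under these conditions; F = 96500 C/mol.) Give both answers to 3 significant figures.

27.5 g Cd; 5.87 L Cl₂

Q = 20.6 × 2290 = 47170 C; n(e⁻) = 47170 / 96500 = 0.4888 mol
Cathode: Cd²⁺ + 2e⁻ → Cd → n(Cd) = 0.4888/2 = 0.2444 mol → 27.5 g
Anode: 2Cl⁻ → Cl₂ + 2e⁻ → n(Cl₂) = 0.4888/2 = 0.2444 mol → 5.87 L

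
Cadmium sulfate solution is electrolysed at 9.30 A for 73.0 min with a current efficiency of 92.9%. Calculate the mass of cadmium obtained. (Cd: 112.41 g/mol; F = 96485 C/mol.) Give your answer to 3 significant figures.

22.0 g

Q = 9.30 × 4380 = 40730 C
n(e⁻) = 40730 / 96485 = 0.4221 mol
Cd²⁺ + 2e⁻ → Cd, so theoretical m(Cd) = 0.2111 × 112.41 = 23.73 g
Actual mass = 92.9% × 23.73 = 22.0 g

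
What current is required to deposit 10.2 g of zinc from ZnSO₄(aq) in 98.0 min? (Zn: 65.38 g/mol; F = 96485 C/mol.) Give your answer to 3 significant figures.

n(Zn) = 10.2 / 65.38 = 0.1560 mol
Zn²⁺ + 2e⁻ → Zn, so n(e⁻) = 2 × 0.1560 = 0.3120 mol
Q = 0.3120 × 96485 = 30100 C
I = Q / t = 30100 / 5880 s = 5.12 A

5.12 A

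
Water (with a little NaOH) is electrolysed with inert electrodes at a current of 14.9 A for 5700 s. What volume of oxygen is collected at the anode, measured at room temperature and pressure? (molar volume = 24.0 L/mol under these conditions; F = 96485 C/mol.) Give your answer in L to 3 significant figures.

Charge passed = 14.9 × 5700 = 84930 C
Moles of electrons = 84930 / 96485 = 0.8802 mol
2H₂O → O₂ + 4H⁺ + 4e⁻, so n(O₂) = 0.8802 / 4 = 0.2201 mol
V = 0.2201 × 24.0 = 5.282 L

5.28 L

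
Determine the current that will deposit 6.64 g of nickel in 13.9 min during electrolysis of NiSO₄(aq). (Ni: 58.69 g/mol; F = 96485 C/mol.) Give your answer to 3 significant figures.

n(Ni) = 6.64 / 58.69 = 0.1131 mol
Ni²⁺ + 2e⁻ → Ni, so n(e⁻) = 2 × 0.1131 = 0.2262 mol
Q = 0.2262 × 96485 = 21820 C
I = Q / t = 21820 / 834 s = 26.2 A

26.2 A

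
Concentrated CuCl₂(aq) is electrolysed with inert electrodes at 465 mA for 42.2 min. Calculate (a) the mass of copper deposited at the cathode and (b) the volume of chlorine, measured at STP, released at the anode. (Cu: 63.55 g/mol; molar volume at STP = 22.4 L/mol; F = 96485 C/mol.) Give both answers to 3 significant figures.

0.388 g Cu; 0.137 L Cl₂

Q = 0.465 × 2532 = 1177 C; n(e⁻) = 1177 / 96485 = 0.01220 mol
Cathode: Cu²⁺ + 2e⁻ → Cu → n(Cu) = 0.01220/2 = 0.006100 mol → 0.388 g
Anode: 2Cl⁻ → Cl₂ + 2e⁻ → n(Cl₂) = 0.01220/2 = 0.006100 mol → 0.137 L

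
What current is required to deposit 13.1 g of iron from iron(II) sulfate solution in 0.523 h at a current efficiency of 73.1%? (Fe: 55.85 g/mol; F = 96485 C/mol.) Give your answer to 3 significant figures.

32.9 A

n(Fe) = 13.1 / 55.85 = 0.2346 mol
Fe²⁺ + 2e⁻ → Fe, so n(e⁻) = 2 × 0.2346 = 0.4692 mol
Q = 0.4692 × 96485 / 0.731 = 61930 C
I = Q / t = 61930 / 1882.8 s = 32.9 A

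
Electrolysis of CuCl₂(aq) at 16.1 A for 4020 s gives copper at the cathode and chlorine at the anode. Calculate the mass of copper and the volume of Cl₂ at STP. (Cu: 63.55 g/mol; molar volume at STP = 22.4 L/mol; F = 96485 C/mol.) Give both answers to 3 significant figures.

21.3 g Cu; 7.51 L Cl₂

Q = 16.1 × 4020 = 64720 C; n(e⁻) = 64720 / 96485 = 0.6708 mol
Cathode: Cu²⁺ + 2e⁻ → Cu → n(Cu) = 0.6708/2 = 0.3354 mol → 21.3 g
Anode: 2Cl⁻ → Cl₂ + 2e⁻ → n(Cl₂) = 0.6708/2 = 0.3354 mol → 7.51 L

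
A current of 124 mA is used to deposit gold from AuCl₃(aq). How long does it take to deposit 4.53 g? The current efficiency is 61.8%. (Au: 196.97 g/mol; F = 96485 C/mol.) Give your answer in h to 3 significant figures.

n(Au) = 4.53 / 196.97 = 0.02300 mol
Au³⁺ + 3e⁻ → Au, so n(e⁻) = 3 × 0.02300 = 0.06900 mol
Q = 0.06900 × 96485 / 0.618 = 10770 C
t = Q / I = 10770 / 0.124 = 86850 s = 24.1 h

24.1 h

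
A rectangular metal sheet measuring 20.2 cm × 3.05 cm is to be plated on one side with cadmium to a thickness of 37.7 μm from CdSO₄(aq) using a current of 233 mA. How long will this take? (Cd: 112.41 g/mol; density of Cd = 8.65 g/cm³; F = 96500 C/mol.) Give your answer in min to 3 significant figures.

Plated area = 20.2 × 3.05 = 61.61 cm²
Volume = 61.61 × 37.7×10⁻⁴ cm = 0.2323 cm³
m(Cd) = 0.2323 × 8.65 = 2.009 g
n(Cd) = 2.009 / 112.41 = 0.01787 mol; n(e⁻) = 2 × 0.01787 = 0.03574 mol
Q = 0.03574 × 96500 = 3449 C
t = 3449 / 0.233 = 14800 s = 247 min

247 min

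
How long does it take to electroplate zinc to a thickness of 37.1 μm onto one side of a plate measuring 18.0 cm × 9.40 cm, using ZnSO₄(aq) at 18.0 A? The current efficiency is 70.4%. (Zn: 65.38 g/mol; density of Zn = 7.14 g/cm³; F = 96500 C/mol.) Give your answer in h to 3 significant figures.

0.290 h

Plated area = 18.0 × 9.40 = 169.2 cm²
Volume = 169.2 × 37.1×10⁻⁴ cm = 0.6277 cm³
m(Zn) = 0.6277 × 7.14 = 4.482 g
n(Zn) = 4.482 / 65.38 = 0.06855 mol; n(e⁻) = 2 × 0.06855 = 0.1371 mol
Q = 0.1371 × 96500 / 0.704 = 18790 C
t = 18790 / 18.0 = 1044 s = 0.290 h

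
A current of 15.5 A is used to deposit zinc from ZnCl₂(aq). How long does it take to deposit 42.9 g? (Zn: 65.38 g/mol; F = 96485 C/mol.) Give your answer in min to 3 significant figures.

n(Zn) = 42.9 / 65.38 = 0.6562 mol
Zn²⁺ + 2e⁻ → Zn, so n(e⁻) = 2 × 0.6562 = 1.312 mol
Q = 1.312 × 96485 = 1.266×10^5 C
t = Q / I = 1.266×10^5 / 15.5 = 8168 s = 136 min

136 min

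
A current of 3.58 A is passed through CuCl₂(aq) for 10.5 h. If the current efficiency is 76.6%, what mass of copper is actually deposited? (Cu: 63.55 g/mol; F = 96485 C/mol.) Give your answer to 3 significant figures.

34.1 g

Q = 3.58 × 37800 = 1.353×10^5 C
n(e⁻) = 1.353×10^5 / 96485 = 1.402 mol
Cu²⁺ + 2e⁻ → Cu, so theoretical m(Cu) = 0.7010 × 63.55 = 44.55 g
Actual mass = 76.6% × 44.55 = 34.1 g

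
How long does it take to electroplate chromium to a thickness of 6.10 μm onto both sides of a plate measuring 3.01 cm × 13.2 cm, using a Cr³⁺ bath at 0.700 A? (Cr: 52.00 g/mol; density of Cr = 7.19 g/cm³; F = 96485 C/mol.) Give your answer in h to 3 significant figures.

Plated area = 2 × 3.01 × 13.2 = 79.46 cm²
Volume = 79.46 × 6.10×10⁻⁴ cm = 0.04847 cm³
m(Cr) = 0.04847 × 7.19 = 0.3485 g
n(Cr) = 0.3485 / 52.00 = 0.006702 mol; n(e⁻) = 3 × 0.006702 = 0.02011 mol
Q = 0.02011 × 96485 = 1940 C
t = 1940 / 0.700 = 2771 s = 0.770 h

0.770 h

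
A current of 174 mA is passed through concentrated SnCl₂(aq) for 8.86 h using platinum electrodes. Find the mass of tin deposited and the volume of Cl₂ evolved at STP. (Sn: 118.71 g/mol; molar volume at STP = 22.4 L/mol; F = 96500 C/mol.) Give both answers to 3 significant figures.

Q = 0.174 × 31896 = 5550 C; n(e⁻) = 5550 / 96500 = 0.05751 mol
Cathode: Sn²⁺ + 2e⁻ → Sn → n(Sn) = 0.05751/2 = 0.02876 mol → 3.41 g
Anode: 2Cl⁻ → Cl₂ + 2e⁻ → n(Cl₂) = 0.05751/2 = 0.02876 mol → 0.644 L

3.41 g Sn; 0.644 L Cl₂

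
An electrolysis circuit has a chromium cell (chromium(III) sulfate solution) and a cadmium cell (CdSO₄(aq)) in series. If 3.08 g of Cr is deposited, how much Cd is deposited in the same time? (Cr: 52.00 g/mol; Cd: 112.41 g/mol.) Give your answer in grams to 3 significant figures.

n(Cr) = 3.08 / 52.00 = 0.05923 mol
Cr³⁺ + 3e⁻ → Cr, so n(e⁻) = 3 × 0.05923 = 0.1777 mol
In series, the same 0.1777 mol of electrons flows through the second cell.
Cd²⁺ + 2e⁻ → Cd, so n(Cd) = 0.1777 / 2 = 0.08885 mol
m(Cd) = 0.08885 × 112.41 = 9.99 g

9.99 g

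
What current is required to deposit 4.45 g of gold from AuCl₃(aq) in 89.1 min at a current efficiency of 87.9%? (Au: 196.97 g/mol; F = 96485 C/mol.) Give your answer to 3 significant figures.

n(Au) = 4.45 / 196.97 = 0.02259 mol
Au³⁺ + 3e⁻ → Au, so n(e⁻) = 3 × 0.02259 = 0.06777 mol
Q = 0.06777 × 96485 / 0.879 = 7439 C
I = Q / t = 7439 / 5346 s = 1.39 A

1.39 A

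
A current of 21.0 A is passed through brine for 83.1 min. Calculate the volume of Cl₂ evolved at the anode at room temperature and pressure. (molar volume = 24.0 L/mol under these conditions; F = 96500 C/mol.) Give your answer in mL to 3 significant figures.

13000 mL

Charge passed = 21.0 × 4986 = 1.047×10^5 C
Moles of electrons = 1.047×10^5 / 96500 = 1.085 mol
2Cl⁻ → Cl₂ + 2e⁻, so n(Cl₂) = 1.085 / 2 = 0.5425 mol
V = 0.5425 × 24.0 = 13.02 L
= 13000 mL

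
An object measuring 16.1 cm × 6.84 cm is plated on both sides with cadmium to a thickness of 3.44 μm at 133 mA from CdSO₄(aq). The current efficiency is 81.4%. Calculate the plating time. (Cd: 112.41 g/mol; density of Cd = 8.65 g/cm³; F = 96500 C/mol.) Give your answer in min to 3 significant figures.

173 min

Plated area = 2 × 16.1 × 6.84 = 220.2 cm²
Volume = 220.2 × 3.44×10⁻⁴ cm = 0.07575 cm³
m(Cd) = 0.07575 × 8.65 = 0.6552 g
n(Cd) = 0.6552 / 112.41 = 0.005829 mol; n(e⁻) = 2 × 0.005829 = 0.01166 mol
Q = 0.01166 × 96500 / 0.814 = 1382 C
t = 1382 / 0.133 = 10390 s = 173 min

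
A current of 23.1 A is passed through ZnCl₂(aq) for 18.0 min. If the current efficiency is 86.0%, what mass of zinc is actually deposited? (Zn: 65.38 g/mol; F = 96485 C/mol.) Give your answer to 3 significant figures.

Q = 23.1 × 1080 = 24950 C
n(e⁻) = 24950 / 96485 = 0.2586 mol
Zn²⁺ + 2e⁻ → Zn, so theoretical m(Zn) = 0.1293 × 65.38 = 8.454 g
Actual mass = 86.0% × 8.454 = 7.27 g

7.27 g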